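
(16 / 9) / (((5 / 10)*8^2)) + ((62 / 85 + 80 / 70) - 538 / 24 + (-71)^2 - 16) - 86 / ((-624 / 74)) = 349099028 / 69615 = 5014.71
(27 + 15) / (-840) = -1 / 20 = -0.05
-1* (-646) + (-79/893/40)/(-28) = 646.00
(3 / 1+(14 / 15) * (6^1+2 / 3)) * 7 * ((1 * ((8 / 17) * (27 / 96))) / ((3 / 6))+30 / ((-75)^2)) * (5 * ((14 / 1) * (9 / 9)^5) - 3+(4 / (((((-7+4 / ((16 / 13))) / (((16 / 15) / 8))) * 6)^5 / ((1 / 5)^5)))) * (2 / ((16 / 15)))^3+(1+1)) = 17908423435377669543811 / 14888392272949218750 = 1202.84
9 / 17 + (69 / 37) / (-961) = 318840 / 604469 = 0.53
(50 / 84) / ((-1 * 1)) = -25 / 42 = -0.60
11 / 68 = 0.16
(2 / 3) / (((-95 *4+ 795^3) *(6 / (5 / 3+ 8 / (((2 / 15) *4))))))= 10 / 2713281273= 0.00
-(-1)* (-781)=-781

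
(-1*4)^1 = -4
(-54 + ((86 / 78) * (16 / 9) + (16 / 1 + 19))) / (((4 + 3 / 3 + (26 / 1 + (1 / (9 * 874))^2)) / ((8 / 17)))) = -109649816544 / 423898472777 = -0.26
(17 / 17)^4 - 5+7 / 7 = -3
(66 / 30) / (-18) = -11 / 90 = -0.12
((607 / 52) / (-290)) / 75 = -607 / 1131000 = -0.00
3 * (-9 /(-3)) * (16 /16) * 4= 36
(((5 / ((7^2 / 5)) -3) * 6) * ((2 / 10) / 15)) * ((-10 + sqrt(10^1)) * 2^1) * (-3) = -2928 / 245 + 1464 * sqrt(10) / 1225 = -8.17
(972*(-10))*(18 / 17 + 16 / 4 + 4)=-1496880 / 17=-88051.76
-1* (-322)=322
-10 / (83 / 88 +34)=-176 / 615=-0.29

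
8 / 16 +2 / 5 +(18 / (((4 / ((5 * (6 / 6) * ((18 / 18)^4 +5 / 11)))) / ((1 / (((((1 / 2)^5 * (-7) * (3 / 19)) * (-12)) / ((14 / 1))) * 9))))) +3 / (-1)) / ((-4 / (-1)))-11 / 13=772481 / 25740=30.01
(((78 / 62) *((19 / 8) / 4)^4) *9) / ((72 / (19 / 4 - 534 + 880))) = 7130774157 / 1040187392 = 6.86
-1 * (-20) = 20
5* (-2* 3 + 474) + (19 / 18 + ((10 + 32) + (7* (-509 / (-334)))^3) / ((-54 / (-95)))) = 9155982801493 / 2012024016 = 4550.63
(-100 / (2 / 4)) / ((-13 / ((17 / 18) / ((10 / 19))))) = 3230 / 117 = 27.61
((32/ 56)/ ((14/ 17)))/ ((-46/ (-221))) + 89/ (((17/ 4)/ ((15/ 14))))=493739/ 19159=25.77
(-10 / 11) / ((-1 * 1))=10 / 11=0.91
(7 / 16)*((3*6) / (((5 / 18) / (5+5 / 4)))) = 2835 / 16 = 177.19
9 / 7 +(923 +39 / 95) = 614923 / 665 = 924.70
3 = 3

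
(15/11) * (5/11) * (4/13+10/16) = 7275/12584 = 0.58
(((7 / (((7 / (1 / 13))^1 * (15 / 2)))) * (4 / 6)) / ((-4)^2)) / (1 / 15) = 1 / 156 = 0.01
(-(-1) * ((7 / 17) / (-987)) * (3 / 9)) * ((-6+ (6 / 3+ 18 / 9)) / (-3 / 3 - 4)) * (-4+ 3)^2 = -2 / 35955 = -0.00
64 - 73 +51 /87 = -244 /29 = -8.41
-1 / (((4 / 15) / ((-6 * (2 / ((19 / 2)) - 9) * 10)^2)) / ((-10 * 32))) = 120480480000 / 361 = 333740941.83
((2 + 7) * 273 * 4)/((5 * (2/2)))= 9828/5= 1965.60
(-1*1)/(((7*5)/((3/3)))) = -1/35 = -0.03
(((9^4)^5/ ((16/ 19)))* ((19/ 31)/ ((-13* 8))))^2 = 19262594458106975072475280037306077726659921/ 2660909056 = 7239102897813195714297753000000000.00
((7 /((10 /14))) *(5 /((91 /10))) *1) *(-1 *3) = -210 /13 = -16.15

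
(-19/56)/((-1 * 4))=19/224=0.08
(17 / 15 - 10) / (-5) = 1.77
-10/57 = -0.18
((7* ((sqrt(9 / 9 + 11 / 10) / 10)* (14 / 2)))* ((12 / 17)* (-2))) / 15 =-98* sqrt(210) / 2125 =-0.67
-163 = -163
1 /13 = 0.08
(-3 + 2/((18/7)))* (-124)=2480/9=275.56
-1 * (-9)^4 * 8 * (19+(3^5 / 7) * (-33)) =413920368 / 7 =59131481.14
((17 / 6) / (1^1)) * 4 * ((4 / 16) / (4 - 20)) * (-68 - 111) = 3043 / 96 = 31.70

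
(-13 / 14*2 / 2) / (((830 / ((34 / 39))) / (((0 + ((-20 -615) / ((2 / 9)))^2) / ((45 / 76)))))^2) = -244265672258001 / 1253798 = -194820594.91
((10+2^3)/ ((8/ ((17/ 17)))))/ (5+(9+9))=9/ 92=0.10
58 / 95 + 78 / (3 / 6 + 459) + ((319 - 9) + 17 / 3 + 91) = 106716466 / 261915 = 407.45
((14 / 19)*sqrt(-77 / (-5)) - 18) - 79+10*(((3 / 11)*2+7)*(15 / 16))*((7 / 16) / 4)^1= -502729 / 5632+14*sqrt(385) / 95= -86.37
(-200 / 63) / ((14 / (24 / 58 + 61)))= -178100 / 12789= -13.93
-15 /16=-0.94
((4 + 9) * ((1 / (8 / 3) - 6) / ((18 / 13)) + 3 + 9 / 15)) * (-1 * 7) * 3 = 10101 / 80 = 126.26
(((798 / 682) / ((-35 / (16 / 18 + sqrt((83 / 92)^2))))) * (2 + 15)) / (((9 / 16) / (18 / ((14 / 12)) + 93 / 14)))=-98675854 / 2470545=-39.94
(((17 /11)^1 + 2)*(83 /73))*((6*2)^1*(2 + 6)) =310752 /803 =386.99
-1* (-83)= 83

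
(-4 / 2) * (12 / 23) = -24 / 23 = -1.04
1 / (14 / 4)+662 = 4636 / 7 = 662.29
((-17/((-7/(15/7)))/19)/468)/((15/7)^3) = 119/2000700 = 0.00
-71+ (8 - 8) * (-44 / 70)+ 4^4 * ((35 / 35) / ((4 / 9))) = 505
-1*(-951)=951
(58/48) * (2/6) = 29/72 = 0.40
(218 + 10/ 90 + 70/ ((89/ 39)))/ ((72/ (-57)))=-3786263/ 19224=-196.96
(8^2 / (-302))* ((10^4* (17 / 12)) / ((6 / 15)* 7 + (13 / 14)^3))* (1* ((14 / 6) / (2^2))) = -32653600000 / 67135959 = -486.38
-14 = -14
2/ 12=1/ 6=0.17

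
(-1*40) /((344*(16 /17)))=-85 /688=-0.12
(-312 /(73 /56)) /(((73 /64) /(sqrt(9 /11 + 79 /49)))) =-159744 * sqrt(14410) /58619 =-327.13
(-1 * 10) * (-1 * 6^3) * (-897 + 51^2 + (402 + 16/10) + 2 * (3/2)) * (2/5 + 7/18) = 17982312/5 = 3596462.40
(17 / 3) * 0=0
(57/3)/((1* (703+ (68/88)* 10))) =209/7818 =0.03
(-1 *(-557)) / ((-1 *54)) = -557 / 54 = -10.31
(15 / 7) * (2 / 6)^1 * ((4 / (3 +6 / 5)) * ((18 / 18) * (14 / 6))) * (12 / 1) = 400 / 21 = 19.05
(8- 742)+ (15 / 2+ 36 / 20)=-7247 / 10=-724.70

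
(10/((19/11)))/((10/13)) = 143/19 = 7.53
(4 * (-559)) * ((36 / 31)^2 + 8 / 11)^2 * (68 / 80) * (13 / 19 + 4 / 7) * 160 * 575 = -14061336862828902400 / 14862223453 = -946112599.32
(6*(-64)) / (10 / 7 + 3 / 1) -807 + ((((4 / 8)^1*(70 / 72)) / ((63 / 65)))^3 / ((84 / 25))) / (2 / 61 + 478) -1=-3697137558006259981 / 4132220736946176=-894.71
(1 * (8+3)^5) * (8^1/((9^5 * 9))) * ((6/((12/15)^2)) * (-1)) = -4026275/177147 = -22.73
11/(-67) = -11/67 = -0.16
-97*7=-679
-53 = -53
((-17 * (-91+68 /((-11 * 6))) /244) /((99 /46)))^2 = 1410077876089 /158861233476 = 8.88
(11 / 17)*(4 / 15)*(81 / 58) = 0.24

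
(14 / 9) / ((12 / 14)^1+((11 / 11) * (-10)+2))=-49 / 225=-0.22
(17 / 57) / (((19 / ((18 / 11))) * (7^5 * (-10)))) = -51 / 333702985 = -0.00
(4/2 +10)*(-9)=-108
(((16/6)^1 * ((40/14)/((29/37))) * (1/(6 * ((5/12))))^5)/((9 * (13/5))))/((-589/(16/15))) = -606208/78690031875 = -0.00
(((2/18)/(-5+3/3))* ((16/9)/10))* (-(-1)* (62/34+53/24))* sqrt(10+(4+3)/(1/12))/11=-329* sqrt(94)/181764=-0.02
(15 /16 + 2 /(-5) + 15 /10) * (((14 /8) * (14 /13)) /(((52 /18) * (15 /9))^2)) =5822523 /35152000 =0.17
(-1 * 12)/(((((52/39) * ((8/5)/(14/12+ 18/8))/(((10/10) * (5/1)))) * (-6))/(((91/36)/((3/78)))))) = 1212575/1152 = 1052.58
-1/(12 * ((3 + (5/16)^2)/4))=-256/2379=-0.11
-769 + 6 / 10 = -768.40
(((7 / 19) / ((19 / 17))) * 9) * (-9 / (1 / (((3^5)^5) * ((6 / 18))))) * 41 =-111615870387754719 / 361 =-309185236531176.51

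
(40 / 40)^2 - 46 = -45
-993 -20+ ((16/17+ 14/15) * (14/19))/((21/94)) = -14634091/14535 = -1006.82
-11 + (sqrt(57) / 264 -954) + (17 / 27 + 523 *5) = sqrt(57) / 264 + 44567 / 27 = 1650.66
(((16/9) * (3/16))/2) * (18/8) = 3/8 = 0.38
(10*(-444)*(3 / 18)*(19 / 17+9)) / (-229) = 127280 / 3893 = 32.69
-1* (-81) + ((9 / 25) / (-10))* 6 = 10098 / 125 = 80.78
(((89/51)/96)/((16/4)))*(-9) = -0.04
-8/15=-0.53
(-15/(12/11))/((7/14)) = -27.50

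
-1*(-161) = 161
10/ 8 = 5/ 4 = 1.25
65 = 65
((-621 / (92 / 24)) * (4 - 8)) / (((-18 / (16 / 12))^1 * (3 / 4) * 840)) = -8 / 105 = -0.08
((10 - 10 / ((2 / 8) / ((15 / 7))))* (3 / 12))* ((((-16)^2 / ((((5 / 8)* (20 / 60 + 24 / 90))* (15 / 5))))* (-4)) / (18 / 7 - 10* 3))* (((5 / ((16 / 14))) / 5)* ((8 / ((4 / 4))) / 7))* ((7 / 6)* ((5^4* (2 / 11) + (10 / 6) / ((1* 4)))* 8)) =-1787329600 / 2673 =-668660.53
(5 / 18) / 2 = 5 / 36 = 0.14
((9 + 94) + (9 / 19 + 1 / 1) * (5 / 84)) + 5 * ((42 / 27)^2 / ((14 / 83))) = 269042 / 1539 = 174.82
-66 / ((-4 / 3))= 99 / 2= 49.50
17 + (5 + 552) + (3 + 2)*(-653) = -2691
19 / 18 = 1.06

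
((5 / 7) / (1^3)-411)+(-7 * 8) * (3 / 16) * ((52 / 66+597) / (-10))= 334783 / 1540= 217.39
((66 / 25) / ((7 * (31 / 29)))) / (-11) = -174 / 5425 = -0.03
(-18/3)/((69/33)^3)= -7986/12167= -0.66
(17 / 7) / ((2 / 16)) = 136 / 7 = 19.43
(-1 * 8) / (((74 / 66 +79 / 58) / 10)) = -153120 / 4753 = -32.22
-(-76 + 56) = 20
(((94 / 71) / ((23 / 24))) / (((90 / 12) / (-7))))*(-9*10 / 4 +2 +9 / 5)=984368 / 40825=24.11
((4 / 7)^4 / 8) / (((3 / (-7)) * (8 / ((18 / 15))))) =-8 / 1715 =-0.00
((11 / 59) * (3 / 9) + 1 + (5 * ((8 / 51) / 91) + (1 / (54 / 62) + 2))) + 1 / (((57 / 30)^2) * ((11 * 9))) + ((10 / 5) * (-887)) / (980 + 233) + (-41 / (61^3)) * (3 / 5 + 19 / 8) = 297316057655818912013 / 107774563799489506920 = 2.76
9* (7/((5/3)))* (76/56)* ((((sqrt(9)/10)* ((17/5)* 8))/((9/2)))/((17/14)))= 9576/125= 76.61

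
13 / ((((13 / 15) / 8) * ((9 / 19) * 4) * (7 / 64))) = 12160 / 21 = 579.05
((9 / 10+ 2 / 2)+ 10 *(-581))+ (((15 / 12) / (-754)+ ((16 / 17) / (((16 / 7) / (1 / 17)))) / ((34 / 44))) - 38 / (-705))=-12134588372917 / 2089282728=-5808.02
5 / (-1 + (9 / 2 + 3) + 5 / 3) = 30 / 49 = 0.61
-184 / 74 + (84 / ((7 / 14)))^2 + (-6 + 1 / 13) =13571699 / 481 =28215.59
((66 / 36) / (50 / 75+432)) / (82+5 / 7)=0.00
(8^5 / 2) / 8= 2048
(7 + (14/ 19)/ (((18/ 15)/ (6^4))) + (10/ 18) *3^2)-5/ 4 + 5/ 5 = 61373/ 76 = 807.54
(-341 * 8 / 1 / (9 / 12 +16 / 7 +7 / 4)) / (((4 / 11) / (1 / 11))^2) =-2387 / 67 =-35.63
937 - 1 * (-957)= 1894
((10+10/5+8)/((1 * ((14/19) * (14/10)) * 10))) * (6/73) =570/3577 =0.16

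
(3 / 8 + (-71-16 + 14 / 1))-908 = -7845 / 8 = -980.62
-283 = -283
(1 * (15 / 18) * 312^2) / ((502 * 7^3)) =40560 / 86093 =0.47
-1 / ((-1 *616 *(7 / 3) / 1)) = 3 / 4312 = 0.00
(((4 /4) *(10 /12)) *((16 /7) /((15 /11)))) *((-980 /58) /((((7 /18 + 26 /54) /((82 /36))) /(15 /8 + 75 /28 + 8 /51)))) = -60673030 /208539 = -290.94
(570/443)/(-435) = -38/12847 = -0.00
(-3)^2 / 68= 9 / 68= 0.13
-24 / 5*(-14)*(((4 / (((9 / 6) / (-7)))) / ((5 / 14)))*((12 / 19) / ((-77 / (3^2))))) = 259.28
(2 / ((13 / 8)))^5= 1048576 / 371293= 2.82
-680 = -680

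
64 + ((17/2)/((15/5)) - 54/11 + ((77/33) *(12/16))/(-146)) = 1193173/19272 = 61.91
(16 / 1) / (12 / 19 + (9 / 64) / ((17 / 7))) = 330752 / 14253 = 23.21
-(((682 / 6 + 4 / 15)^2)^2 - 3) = -8530377351886 / 50625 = -168501281.02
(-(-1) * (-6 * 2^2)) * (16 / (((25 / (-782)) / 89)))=26725632 / 25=1069025.28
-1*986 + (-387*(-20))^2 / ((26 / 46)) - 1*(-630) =1377870172 / 13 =105990013.23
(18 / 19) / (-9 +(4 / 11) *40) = 198 / 1159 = 0.17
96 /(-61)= -96 /61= -1.57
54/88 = 27/44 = 0.61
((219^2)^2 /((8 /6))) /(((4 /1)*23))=6900772563 /368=18752099.36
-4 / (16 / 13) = -13 / 4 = -3.25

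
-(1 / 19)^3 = -0.00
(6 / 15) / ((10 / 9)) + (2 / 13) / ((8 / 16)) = 0.67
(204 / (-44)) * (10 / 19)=-510 / 209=-2.44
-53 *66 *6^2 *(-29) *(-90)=-328672080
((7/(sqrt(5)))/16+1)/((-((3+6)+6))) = -0.08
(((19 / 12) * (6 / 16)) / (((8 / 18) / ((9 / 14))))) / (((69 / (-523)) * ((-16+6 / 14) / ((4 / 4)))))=0.42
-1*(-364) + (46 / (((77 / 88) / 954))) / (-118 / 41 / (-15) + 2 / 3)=4526138 / 77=58781.01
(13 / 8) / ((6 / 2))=0.54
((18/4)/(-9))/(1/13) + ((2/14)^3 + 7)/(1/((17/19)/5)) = -341937/65170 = -5.25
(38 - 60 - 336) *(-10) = 3580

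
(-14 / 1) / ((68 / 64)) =-224 / 17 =-13.18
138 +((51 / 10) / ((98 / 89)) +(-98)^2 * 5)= 47199379 / 980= 48162.63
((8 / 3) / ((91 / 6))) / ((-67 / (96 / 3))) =-512 / 6097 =-0.08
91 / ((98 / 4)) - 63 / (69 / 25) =-3077 / 161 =-19.11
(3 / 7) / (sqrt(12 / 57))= 3 *sqrt(19) / 14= 0.93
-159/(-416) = 159/416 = 0.38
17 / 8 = 2.12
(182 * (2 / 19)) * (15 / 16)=1365 / 76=17.96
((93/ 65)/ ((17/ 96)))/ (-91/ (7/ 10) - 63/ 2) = -17856/ 356915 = -0.05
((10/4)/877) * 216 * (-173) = -93420/877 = -106.52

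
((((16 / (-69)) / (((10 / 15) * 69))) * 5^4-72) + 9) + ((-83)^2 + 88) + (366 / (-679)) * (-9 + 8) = 7447525564 / 1077573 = 6911.39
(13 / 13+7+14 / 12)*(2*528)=9680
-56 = -56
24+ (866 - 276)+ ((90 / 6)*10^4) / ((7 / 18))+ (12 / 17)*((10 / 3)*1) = 386330.64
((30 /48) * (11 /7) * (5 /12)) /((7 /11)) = 3025 /4704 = 0.64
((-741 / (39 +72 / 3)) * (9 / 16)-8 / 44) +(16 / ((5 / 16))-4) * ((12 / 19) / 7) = -297193 / 117040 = -2.54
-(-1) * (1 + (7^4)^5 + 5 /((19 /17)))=1516053059654628123 /19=79792266297612006.47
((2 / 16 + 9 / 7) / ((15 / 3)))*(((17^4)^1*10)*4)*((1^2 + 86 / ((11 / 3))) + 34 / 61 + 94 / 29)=3627542453179 / 136213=26631396.81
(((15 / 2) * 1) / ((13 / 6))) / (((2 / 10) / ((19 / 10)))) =855 / 26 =32.88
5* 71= 355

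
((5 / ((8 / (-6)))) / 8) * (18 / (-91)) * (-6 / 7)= -405 / 5096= -0.08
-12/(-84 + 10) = 6/37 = 0.16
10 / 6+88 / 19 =359 / 57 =6.30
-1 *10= -10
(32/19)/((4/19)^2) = 38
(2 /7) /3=2 /21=0.10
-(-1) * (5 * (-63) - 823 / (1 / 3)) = -2784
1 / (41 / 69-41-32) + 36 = 35.99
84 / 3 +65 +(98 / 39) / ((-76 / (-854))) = 89836 / 741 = 121.24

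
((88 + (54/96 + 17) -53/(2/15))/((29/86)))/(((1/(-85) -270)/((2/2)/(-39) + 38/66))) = 5690835/3226366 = 1.76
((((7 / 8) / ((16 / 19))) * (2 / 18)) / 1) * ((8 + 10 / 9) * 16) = 5453 / 324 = 16.83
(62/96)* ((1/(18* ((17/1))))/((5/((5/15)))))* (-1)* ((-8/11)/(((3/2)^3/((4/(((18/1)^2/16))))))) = 992/165632445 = 0.00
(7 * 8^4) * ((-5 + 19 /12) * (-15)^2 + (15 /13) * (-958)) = -698557440 /13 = -53735187.69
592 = 592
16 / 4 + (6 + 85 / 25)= 67 / 5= 13.40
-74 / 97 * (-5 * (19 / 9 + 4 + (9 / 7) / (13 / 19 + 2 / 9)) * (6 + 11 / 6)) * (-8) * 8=-84362368 / 5859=-14398.77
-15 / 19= -0.79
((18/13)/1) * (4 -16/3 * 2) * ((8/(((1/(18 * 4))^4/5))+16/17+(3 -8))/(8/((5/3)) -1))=-10964533206600/4199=-2611224864.63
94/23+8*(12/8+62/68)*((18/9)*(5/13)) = 96214/5083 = 18.93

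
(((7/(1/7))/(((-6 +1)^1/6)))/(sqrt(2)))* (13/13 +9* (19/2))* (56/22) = -356034* sqrt(2)/55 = -9154.69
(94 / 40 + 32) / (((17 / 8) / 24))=32976 / 85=387.95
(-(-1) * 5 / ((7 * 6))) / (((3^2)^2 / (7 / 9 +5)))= 130 / 15309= 0.01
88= 88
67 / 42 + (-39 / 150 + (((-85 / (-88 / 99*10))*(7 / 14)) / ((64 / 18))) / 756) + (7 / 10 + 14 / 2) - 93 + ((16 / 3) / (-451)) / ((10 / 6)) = -81436734829 / 969830400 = -83.97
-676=-676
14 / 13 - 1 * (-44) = 586 / 13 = 45.08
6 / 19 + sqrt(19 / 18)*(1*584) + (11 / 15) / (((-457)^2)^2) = 3925611432299 / 12431102868285 + 292*sqrt(38) / 3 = 600.32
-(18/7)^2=-324/49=-6.61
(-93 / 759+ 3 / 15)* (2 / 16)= 49 / 5060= 0.01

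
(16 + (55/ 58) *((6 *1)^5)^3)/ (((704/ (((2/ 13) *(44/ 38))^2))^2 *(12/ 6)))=97783783514549/ 215881688698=452.95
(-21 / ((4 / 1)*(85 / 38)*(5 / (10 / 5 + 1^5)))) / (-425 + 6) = 1197 / 356150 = 0.00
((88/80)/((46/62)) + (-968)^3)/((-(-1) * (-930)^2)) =-208619023019/198927000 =-1048.72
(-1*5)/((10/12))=-6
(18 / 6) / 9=1 / 3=0.33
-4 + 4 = 0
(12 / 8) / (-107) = -0.01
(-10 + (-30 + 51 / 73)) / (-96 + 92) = 2869 / 292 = 9.83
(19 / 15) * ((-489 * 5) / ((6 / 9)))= -9291 / 2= -4645.50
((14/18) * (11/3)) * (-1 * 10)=-770/27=-28.52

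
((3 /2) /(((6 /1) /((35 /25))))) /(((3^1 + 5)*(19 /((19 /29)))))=7 /4640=0.00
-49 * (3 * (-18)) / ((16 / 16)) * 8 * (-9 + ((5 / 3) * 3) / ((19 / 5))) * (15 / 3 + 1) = -18543168 / 19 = -975956.21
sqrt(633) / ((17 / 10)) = 10 * sqrt(633) / 17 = 14.80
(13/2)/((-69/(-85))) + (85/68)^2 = 10565/1104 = 9.57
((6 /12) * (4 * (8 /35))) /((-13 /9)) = -144 /455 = -0.32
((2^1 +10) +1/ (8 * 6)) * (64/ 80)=9.62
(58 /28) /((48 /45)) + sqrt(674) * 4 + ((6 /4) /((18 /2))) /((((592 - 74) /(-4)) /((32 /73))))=3523781 /1815072 + 4 * sqrt(674)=105.79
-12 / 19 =-0.63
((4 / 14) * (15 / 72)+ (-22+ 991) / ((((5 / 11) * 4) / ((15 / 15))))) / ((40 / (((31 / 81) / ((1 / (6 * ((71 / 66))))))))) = 61590583 / 1871100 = 32.92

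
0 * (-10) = 0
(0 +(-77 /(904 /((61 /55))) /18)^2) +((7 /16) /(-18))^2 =16371341 /26477798400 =0.00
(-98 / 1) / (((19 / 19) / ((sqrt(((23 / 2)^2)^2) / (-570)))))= 25921 / 1140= 22.74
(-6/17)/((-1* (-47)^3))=-6/1764991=-0.00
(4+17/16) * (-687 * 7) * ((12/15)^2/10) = -389529/250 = -1558.12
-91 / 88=-1.03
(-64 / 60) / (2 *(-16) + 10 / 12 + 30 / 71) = 2272 / 65485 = 0.03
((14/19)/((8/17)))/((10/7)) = 833/760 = 1.10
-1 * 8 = -8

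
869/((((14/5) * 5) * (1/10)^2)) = 6207.14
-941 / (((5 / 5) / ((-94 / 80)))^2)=-2078669 / 1600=-1299.17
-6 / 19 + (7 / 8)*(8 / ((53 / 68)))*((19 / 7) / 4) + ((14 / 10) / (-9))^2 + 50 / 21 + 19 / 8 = 10.56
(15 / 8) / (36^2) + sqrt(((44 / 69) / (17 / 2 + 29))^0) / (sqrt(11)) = 5 / 3456 + sqrt(11) / 11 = 0.30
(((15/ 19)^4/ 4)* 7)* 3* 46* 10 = 122259375/ 130321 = 938.14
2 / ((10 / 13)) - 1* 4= -7 / 5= -1.40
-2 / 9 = -0.22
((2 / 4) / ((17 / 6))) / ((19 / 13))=39 / 323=0.12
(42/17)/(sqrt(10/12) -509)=-128268/26426177 -42 * sqrt(30)/26426177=-0.00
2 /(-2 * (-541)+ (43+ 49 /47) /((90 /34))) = 0.00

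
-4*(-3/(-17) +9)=-624/17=-36.71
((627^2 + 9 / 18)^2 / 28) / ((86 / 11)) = 6800235365891 / 9632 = 706004502.27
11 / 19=0.58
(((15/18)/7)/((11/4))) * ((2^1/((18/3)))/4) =5/1386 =0.00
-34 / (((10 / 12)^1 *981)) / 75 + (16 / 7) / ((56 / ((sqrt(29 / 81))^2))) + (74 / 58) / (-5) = -378126827 / 1568251125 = -0.24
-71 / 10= -7.10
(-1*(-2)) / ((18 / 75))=25 / 3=8.33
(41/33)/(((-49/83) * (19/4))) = -13612/30723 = -0.44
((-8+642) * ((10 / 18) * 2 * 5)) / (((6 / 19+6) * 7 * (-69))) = -30115 / 26082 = -1.15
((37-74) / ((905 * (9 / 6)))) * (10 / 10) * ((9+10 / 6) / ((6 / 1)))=-0.05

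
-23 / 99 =-0.23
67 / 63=1.06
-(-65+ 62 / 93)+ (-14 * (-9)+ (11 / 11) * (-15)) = 526 / 3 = 175.33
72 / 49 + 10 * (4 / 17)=3184 / 833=3.82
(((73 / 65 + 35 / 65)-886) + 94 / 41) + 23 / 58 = -136276521 / 154570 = -881.65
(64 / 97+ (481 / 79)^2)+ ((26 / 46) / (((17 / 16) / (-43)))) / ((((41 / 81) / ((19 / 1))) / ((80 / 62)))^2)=-20504512876578658729 / 382378773066487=-53623.56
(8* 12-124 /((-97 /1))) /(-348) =-2359 /8439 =-0.28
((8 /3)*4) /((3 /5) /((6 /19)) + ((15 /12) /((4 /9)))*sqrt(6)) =-194560 /420969 + 96000*sqrt(6) /140323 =1.21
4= 4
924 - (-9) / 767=708717 / 767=924.01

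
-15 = -15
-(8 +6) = -14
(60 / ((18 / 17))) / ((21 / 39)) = 2210 / 21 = 105.24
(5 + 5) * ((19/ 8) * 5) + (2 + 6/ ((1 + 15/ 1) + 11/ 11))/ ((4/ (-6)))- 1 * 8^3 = -26981/ 68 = -396.78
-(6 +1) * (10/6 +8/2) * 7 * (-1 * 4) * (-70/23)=-233240/69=-3380.29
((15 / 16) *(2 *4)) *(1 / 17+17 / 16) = 4575 / 544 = 8.41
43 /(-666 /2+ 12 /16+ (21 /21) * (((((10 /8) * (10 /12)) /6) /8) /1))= -49536 /382727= -0.13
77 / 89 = 0.87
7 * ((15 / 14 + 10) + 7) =253 / 2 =126.50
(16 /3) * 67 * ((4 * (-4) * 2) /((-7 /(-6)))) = -68608 /7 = -9801.14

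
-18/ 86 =-9/ 43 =-0.21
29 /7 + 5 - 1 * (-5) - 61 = -328 /7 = -46.86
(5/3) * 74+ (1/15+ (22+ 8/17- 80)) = 5599/85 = 65.87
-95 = -95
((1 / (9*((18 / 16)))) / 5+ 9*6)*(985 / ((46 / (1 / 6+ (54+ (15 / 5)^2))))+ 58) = 4258804297 / 55890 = 76199.75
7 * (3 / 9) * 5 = 35 / 3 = 11.67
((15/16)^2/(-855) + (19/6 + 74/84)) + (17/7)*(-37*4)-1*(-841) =485.62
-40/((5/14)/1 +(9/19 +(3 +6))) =-2128/523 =-4.07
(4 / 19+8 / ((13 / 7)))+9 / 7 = 5.80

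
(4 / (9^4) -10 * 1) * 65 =-4264390 / 6561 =-649.96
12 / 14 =6 / 7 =0.86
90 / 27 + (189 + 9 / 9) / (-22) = -175 / 33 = -5.30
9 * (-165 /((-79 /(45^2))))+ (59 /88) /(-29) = 38064.85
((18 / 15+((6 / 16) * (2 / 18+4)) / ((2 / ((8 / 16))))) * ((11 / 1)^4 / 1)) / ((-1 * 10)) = -11141801 / 4800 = -2321.21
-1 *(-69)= 69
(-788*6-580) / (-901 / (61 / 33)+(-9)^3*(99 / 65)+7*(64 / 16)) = 5261555 / 1556014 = 3.38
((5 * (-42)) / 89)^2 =44100 / 7921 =5.57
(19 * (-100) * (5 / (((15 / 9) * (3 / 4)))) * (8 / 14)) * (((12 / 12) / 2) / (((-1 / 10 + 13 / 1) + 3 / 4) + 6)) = -304000 / 2751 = -110.51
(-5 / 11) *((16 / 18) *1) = -40 / 99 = -0.40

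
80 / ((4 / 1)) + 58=78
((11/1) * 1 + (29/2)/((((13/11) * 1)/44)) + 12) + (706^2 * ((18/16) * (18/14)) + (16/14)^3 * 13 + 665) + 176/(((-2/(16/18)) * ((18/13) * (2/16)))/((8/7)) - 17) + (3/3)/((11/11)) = 185840395670393/257328890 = 722190.17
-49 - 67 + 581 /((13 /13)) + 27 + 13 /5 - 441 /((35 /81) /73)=-370046 /5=-74009.20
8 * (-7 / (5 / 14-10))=784 / 135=5.81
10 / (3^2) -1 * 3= -17 / 9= -1.89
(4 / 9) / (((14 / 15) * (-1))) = -10 / 21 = -0.48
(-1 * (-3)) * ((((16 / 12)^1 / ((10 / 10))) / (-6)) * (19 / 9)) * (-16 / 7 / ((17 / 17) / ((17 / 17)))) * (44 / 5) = 26752 / 945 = 28.31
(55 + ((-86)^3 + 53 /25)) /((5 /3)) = -47699916 /125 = -381599.33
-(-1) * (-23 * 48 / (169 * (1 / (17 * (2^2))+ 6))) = -75072 / 69121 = -1.09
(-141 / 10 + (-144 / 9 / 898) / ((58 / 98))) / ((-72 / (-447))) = -274142269 / 3125040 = -87.72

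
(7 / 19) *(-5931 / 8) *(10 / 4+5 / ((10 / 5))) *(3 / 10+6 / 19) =-4857489 / 5776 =-840.98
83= 83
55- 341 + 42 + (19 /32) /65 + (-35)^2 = 2040499 /2080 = 981.01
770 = 770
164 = 164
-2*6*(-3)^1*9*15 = 4860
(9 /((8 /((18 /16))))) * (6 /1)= 7.59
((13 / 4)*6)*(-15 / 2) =-146.25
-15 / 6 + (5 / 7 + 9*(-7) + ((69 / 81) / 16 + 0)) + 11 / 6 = -190207 / 3024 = -62.90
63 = 63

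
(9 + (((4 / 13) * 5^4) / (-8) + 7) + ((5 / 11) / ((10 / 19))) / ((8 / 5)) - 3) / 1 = -24021 / 2288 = -10.50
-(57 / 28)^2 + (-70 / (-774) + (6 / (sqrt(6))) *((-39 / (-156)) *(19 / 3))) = -0.18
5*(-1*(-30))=150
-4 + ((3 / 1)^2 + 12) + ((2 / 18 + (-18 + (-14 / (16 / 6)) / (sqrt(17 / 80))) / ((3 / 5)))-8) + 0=-188 / 9-35* sqrt(85) / 17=-39.87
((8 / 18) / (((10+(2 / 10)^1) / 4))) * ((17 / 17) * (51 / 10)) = 8 / 9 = 0.89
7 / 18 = 0.39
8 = 8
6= 6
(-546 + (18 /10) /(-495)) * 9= -1351359 /275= -4914.03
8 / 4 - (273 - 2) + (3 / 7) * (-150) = -2333 / 7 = -333.29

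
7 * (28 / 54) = 98 / 27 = 3.63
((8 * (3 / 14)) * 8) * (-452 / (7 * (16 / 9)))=-24408 / 49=-498.12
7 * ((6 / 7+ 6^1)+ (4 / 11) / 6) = 1598 / 33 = 48.42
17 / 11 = 1.55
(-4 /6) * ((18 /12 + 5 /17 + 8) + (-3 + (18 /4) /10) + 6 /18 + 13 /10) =-1811 /306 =-5.92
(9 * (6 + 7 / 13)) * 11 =8415 / 13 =647.31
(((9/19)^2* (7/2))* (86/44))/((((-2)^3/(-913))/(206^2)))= 21468616407/2888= 7433731.44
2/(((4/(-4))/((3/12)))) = -1/2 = -0.50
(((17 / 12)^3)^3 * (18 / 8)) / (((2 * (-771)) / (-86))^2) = 219268983642953 / 1363193329876992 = 0.16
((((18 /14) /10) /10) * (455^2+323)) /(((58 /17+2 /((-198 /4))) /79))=62028828081 /992950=62469.24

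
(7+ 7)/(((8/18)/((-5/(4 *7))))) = -5.62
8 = 8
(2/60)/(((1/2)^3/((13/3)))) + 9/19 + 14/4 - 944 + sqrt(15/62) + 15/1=-1579819/1710 + sqrt(930)/62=-923.38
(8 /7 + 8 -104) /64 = -83 /56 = -1.48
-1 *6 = -6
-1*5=-5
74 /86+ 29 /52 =1.42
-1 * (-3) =3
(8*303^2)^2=539449118784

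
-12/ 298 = -6/ 149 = -0.04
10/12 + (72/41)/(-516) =8779/10578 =0.83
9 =9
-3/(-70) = 3/70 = 0.04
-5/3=-1.67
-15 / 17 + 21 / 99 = -376 / 561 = -0.67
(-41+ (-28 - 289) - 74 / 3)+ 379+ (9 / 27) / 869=-3186 / 869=-3.67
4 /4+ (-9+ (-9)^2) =73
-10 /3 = -3.33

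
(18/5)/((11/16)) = 288/55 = 5.24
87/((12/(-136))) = -986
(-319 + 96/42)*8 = -17736/7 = -2533.71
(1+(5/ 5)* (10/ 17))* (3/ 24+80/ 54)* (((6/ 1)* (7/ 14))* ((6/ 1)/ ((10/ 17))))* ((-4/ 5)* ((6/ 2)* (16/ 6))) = -12492/ 25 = -499.68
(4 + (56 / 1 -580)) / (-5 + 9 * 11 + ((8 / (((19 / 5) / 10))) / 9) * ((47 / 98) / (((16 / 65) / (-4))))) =-1089270 / 158719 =-6.86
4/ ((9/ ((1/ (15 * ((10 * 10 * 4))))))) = 1/ 13500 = 0.00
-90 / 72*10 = -25 / 2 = -12.50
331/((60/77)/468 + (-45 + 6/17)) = -16897881/2279192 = -7.41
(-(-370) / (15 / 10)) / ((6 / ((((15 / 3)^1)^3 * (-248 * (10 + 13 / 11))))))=-470270000 / 33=-14250606.06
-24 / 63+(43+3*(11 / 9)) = 324 / 7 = 46.29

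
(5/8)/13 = 5/104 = 0.05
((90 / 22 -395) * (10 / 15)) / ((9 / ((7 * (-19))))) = 1143800 / 297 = 3851.18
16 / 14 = 8 / 7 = 1.14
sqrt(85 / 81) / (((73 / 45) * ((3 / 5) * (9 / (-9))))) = -25 * sqrt(85) / 219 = -1.05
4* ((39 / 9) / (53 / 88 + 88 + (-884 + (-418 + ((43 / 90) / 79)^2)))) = -0.01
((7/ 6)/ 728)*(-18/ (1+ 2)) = -1/ 104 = -0.01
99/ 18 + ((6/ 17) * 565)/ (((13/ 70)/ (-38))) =-18032369/ 442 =-40797.21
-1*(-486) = 486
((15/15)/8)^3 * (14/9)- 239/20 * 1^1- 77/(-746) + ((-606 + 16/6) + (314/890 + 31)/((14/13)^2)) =-11021241925193/18739042560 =-588.14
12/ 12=1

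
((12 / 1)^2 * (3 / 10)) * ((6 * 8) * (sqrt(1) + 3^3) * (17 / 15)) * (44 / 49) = 10340352 / 175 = 59087.73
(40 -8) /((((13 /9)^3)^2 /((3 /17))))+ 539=44279069203 /82055753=539.62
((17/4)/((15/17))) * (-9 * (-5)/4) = 867/16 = 54.19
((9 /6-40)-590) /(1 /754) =-473889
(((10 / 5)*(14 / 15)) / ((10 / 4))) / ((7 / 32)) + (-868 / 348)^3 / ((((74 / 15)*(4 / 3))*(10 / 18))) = -451019561 / 541435800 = -0.83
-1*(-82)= 82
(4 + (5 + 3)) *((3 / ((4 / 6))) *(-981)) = -52974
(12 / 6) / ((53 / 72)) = 144 / 53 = 2.72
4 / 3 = 1.33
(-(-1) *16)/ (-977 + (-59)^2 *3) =8/ 4733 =0.00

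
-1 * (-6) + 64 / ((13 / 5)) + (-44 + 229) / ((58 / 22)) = 37997 / 377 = 100.79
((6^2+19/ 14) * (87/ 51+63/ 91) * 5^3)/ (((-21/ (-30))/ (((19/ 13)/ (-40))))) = -329163125/ 563108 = -584.55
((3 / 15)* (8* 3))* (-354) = -8496 / 5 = -1699.20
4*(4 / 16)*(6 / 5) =6 / 5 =1.20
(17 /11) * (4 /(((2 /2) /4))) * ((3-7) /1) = -1088 /11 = -98.91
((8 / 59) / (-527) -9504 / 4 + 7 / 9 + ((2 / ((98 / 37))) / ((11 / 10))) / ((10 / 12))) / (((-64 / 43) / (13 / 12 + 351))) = 65064294042793825 / 115839085824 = 561678.24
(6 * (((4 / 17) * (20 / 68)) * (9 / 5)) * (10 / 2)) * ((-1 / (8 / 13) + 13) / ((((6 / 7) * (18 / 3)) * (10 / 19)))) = 36309 / 2312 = 15.70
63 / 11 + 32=415 / 11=37.73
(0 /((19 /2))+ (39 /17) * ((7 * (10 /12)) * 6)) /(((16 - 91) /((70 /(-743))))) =1274 /12631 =0.10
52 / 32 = 13 / 8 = 1.62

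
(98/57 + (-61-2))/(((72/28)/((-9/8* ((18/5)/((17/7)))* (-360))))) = -4621239/323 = -14307.24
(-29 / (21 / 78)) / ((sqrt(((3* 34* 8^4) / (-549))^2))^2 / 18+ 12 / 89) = -10112907753 / 3020700067994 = -0.00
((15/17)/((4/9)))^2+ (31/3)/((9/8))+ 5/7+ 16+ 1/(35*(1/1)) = 130519873/4369680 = 29.87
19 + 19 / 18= 361 / 18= 20.06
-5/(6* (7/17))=-85/42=-2.02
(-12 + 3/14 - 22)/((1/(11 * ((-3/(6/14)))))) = 5203/2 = 2601.50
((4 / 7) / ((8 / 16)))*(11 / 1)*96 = 8448 / 7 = 1206.86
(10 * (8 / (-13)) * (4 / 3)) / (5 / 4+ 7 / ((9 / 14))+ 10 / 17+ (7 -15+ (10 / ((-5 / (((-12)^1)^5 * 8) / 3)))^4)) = -13056 / 32382818117129090863393836060821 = -0.00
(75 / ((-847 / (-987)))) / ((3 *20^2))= 141 / 1936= 0.07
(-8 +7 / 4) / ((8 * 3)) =-0.26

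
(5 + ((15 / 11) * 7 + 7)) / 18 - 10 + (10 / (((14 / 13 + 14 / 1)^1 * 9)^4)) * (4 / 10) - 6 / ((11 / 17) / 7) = -1962754248125989 / 26627292990144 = -73.71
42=42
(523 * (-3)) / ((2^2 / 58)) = -45501 / 2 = -22750.50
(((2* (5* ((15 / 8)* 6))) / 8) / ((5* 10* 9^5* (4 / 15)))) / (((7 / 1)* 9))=5 / 17635968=0.00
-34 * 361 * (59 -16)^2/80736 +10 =-10943633/40368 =-271.10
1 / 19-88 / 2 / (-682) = 69 / 589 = 0.12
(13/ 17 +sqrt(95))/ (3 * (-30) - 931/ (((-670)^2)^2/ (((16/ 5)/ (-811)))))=-51070497284375 * sqrt(95)/ 4596344755592819 - 663916464696875/ 78137860845077923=-0.12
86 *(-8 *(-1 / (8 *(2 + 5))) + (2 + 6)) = 4902 / 7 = 700.29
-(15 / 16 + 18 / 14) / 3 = -83 / 112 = -0.74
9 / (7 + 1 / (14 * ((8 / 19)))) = 1008 / 803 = 1.26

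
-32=-32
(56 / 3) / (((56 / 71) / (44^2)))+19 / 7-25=961724 / 21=45796.38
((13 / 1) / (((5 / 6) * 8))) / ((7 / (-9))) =-351 / 140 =-2.51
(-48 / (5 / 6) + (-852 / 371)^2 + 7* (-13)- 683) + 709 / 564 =-320248574167 / 388147620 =-825.07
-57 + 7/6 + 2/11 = -3673/66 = -55.65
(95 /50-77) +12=-631 /10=-63.10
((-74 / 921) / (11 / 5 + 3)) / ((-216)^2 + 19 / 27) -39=-196075872084 / 5027586421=-39.00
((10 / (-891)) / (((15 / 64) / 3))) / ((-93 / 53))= 6784 / 82863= 0.08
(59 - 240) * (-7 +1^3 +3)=543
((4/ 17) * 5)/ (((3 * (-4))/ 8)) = -40/ 51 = -0.78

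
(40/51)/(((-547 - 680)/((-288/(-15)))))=-256/20859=-0.01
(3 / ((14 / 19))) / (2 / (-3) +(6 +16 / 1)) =171 / 896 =0.19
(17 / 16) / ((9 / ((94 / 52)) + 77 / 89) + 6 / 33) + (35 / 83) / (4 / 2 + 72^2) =168426454479 / 954749362544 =0.18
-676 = -676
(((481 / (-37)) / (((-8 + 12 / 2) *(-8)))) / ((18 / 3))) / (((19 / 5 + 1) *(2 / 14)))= -455 / 2304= -0.20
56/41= 1.37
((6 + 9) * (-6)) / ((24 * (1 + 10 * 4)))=-15 / 164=-0.09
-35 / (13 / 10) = -350 / 13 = -26.92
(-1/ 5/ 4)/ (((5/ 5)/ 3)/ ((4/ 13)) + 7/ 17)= -51/ 1525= -0.03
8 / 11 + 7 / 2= 93 / 22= 4.23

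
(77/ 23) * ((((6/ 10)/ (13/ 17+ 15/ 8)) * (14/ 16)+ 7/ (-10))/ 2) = -138523/ 165140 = -0.84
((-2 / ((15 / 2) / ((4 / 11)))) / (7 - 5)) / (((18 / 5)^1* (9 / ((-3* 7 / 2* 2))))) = 28 / 891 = 0.03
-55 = -55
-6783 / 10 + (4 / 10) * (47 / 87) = -589933 / 870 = -678.08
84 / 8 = 10.50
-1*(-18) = 18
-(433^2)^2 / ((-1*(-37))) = -35152125121 / 37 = -950057435.70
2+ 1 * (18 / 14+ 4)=51 / 7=7.29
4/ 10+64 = 322/ 5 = 64.40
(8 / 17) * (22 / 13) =176 / 221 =0.80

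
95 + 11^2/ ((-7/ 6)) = -61/ 7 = -8.71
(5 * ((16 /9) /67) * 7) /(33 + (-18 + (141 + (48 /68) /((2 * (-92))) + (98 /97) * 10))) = 6068320 /1085339097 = 0.01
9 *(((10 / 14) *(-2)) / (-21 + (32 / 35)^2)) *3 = 47250 / 24701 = 1.91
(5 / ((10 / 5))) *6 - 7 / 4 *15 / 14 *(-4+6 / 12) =345 / 16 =21.56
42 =42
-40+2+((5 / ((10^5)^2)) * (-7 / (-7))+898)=1720000000001 / 2000000000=860.00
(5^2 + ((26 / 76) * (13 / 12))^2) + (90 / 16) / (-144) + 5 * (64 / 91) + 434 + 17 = 18150710399 / 37844352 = 479.61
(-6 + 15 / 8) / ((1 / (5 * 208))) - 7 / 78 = -334627 / 78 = -4290.09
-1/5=-0.20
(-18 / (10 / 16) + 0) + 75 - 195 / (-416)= 7467 / 160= 46.67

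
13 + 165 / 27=172 / 9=19.11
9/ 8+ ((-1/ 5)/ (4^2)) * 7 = 83/ 80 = 1.04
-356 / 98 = -178 / 49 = -3.63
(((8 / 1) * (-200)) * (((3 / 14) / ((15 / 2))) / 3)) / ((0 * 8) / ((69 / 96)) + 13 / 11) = -3520 / 273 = -12.89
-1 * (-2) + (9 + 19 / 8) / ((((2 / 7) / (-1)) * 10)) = -317 / 160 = -1.98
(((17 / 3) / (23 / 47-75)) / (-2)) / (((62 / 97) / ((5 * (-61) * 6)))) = -1390495 / 12772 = -108.87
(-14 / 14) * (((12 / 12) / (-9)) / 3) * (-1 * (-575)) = 575 / 27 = 21.30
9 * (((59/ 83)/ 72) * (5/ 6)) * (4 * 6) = 295/ 166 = 1.78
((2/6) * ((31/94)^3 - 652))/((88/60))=-2707554885/18272848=-148.17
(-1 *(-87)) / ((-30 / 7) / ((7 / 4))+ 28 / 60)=-63945 / 1457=-43.89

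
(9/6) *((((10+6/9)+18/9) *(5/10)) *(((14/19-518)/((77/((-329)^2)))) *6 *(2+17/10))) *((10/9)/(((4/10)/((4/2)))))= -9371505780/11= -851955070.91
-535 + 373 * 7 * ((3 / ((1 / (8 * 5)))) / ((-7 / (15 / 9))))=-75135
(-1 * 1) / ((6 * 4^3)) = -1 / 384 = -0.00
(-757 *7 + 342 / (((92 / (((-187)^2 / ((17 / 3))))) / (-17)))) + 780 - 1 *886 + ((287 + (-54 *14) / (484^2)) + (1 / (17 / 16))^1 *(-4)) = -395102.14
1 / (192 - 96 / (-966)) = 0.01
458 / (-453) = -458 / 453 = -1.01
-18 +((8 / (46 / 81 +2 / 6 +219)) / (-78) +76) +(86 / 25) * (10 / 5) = 93895283 / 1447225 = 64.88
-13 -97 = -110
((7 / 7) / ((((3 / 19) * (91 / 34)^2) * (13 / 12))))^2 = 7718676736 / 11589168409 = 0.67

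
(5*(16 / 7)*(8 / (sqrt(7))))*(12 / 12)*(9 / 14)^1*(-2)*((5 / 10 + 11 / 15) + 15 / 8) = -17904*sqrt(7) / 343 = -138.10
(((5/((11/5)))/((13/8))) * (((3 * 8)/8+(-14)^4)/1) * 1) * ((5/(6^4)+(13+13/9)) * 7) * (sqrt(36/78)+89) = 125894260625 * sqrt(78)/301158+11204589195625/23166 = 487357226.26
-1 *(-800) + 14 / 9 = 7214 / 9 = 801.56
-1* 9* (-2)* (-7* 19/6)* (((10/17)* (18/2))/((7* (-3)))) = 1710/17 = 100.59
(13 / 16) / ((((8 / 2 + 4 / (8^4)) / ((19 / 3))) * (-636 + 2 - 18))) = -3952 / 2003433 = -0.00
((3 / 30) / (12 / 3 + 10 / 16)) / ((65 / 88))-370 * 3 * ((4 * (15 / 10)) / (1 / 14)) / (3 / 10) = -3737369648 / 12025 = -310799.97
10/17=0.59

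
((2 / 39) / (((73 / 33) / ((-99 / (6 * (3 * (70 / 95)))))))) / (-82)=0.00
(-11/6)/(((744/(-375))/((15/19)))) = 6875/9424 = 0.73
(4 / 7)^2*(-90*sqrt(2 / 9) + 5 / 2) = 40 / 49- 480*sqrt(2) / 49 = -13.04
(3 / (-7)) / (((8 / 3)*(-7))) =9 / 392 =0.02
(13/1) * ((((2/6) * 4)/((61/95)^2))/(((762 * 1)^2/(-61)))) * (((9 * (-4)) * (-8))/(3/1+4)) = -3754400/20661249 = -0.18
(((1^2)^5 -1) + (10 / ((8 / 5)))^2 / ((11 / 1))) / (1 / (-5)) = -3125 / 176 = -17.76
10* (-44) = -440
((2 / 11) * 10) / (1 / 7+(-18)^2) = 140 / 24959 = 0.01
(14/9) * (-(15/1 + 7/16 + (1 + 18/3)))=-2513/72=-34.90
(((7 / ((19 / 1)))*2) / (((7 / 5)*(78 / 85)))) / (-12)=-425 / 8892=-0.05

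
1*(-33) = -33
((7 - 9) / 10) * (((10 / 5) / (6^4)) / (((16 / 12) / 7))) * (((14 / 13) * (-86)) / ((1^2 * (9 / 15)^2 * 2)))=10535 / 50544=0.21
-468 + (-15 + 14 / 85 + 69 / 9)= -121168 / 255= -475.17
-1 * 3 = -3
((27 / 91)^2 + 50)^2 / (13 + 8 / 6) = 516124856523 / 2948723323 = 175.03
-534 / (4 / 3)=-801 / 2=-400.50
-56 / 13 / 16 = -7 / 26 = -0.27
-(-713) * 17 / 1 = 12121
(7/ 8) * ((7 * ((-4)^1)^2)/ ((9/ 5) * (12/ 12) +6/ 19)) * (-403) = -3751930/ 201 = -18666.32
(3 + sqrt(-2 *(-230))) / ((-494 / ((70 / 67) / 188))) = -35 *sqrt(115) / 1555606 - 105 / 3111212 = -0.00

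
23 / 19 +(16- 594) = -576.79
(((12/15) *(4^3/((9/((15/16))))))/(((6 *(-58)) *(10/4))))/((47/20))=-32/12267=-0.00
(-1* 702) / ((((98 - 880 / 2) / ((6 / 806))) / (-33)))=-297 / 589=-0.50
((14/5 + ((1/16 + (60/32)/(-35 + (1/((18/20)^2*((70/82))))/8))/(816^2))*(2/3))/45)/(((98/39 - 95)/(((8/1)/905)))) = -22968100857221/3862066034332512000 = -0.00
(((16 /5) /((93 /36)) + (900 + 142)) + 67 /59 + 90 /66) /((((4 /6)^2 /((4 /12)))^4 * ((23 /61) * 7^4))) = 0.37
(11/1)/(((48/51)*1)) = 187/16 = 11.69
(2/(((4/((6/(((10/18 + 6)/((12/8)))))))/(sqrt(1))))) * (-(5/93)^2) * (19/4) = -4275/453592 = -0.01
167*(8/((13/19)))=25384/13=1952.62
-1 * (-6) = 6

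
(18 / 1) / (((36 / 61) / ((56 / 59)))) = 1708 / 59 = 28.95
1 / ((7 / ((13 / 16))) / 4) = 13 / 28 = 0.46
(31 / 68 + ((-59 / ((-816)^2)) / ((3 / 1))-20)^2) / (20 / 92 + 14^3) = 36752504480157887 / 251854371137323008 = 0.15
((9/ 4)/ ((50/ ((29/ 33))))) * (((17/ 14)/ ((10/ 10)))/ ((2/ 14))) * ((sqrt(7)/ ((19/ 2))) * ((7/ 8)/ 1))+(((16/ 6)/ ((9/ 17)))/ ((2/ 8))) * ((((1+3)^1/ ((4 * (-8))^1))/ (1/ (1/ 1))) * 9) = -68/ 3+10353 * sqrt(7)/ 334400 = -22.58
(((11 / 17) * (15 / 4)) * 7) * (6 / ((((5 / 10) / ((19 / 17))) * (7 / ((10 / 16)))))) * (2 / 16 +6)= 124.58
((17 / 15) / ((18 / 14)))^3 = 1685159 / 2460375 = 0.68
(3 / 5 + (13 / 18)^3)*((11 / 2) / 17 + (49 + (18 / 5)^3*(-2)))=-1774850477 / 41310000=-42.96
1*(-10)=-10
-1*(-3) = 3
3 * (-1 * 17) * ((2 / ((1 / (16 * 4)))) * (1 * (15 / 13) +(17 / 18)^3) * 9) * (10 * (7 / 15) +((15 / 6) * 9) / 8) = -877191.78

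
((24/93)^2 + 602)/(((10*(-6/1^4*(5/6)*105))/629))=-60655099/840875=-72.13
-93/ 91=-1.02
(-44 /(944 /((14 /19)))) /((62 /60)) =-1155 /34751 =-0.03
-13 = -13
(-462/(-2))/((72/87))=2233/8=279.12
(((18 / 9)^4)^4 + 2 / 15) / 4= 491521 / 30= 16384.03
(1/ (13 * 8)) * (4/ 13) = 0.00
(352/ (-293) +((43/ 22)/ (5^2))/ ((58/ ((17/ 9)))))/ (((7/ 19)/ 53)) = -14507276017/ 84120300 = -172.46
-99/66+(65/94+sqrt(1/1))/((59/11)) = -3285/2773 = -1.18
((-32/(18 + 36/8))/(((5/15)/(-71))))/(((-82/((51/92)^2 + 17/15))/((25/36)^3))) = -8116320625/4553648928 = -1.78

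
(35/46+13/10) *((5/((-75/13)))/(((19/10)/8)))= -16432/2185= -7.52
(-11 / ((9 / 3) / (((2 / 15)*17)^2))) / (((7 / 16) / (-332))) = 67547392 / 4725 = 14295.74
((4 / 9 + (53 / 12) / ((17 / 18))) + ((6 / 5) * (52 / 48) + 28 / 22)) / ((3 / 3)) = 64742 / 8415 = 7.69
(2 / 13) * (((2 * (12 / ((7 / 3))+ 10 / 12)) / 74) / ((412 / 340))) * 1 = 21335 / 1040403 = 0.02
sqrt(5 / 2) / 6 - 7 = -7 + sqrt(10) / 12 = -6.74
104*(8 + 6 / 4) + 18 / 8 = 990.25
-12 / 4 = -3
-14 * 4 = -56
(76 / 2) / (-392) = -19 / 196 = -0.10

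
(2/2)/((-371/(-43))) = 43/371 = 0.12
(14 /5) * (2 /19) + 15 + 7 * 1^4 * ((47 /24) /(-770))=766291 /50160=15.28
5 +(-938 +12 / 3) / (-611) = 3989 / 611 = 6.53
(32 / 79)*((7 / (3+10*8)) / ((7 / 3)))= 96 / 6557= 0.01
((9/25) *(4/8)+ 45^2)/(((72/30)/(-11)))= -371283/40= -9282.08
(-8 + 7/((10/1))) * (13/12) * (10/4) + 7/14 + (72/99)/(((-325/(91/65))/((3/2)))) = -16538407/858000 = -19.28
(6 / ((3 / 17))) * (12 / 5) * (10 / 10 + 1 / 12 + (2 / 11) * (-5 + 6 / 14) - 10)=-306238 / 385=-795.42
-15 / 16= -0.94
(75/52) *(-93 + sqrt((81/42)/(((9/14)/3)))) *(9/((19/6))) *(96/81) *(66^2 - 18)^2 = -2032370352000/247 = -8228220048.58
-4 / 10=-2 / 5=-0.40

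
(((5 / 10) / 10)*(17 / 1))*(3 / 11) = 0.23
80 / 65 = 16 / 13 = 1.23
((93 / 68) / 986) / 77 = 93 / 5162696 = 0.00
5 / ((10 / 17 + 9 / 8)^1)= 2.92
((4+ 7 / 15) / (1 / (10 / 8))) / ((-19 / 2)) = -67 / 114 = -0.59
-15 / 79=-0.19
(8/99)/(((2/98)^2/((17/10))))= 329.83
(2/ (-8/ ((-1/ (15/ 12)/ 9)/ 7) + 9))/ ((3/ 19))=38/ 1917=0.02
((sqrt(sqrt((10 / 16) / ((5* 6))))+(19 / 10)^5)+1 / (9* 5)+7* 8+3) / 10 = 3^(3 / 4) / 60+75404891 / 9000000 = 8.42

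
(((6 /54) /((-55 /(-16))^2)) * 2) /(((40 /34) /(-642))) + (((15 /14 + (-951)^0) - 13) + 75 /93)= -401430551 /19692750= -20.38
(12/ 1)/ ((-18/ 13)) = -26/ 3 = -8.67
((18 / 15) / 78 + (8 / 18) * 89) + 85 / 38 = 929387 / 22230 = 41.81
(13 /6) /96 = 13 /576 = 0.02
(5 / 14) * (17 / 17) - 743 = -742.64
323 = 323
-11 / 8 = -1.38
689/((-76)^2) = 689/5776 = 0.12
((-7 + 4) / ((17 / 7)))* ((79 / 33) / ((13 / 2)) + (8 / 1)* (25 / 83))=-692398 / 201773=-3.43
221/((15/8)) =1768/15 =117.87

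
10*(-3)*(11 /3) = -110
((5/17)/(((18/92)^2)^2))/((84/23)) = 128726860/2342277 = 54.96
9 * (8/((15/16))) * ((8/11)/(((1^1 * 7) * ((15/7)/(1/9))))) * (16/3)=16384/7425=2.21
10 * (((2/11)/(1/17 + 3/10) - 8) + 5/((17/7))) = -619910/11407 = -54.34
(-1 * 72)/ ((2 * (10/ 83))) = -1494/ 5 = -298.80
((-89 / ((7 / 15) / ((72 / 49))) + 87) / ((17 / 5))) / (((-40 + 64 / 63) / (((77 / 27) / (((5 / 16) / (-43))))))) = -572.08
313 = 313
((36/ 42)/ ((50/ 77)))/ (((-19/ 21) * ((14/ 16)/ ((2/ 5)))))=-1584/ 2375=-0.67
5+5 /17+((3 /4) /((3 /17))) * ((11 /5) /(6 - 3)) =8579 /1020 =8.41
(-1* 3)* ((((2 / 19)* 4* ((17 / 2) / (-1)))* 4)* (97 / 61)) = 79152 / 1159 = 68.29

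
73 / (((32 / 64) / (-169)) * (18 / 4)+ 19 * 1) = 49348 / 12835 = 3.84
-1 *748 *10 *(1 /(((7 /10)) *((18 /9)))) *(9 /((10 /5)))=-168300 /7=-24042.86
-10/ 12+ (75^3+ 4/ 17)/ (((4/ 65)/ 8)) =5594065535/ 102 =54843779.75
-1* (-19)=19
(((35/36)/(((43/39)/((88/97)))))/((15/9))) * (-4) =-1.92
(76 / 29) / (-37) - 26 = -27974 / 1073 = -26.07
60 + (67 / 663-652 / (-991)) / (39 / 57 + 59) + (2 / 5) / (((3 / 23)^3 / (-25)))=-473259516359 / 106439346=-4446.28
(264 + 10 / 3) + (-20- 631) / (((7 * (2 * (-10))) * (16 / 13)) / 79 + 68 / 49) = 4825921 / 4436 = 1087.90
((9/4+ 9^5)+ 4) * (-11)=-2598431/4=-649607.75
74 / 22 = 37 / 11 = 3.36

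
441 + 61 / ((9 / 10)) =508.78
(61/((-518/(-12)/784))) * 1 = 40992/37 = 1107.89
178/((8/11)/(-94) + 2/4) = 184052/509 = 361.60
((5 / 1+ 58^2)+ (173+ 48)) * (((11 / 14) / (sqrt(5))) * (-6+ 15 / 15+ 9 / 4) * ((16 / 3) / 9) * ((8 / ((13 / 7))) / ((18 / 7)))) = -4865168 * sqrt(5) / 3159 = -3443.76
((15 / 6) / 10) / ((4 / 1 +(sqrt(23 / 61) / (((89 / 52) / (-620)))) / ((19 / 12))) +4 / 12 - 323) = -0.00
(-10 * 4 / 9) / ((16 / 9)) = -5 / 2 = -2.50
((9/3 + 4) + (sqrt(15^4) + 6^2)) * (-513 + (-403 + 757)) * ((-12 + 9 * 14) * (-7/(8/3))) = 12751641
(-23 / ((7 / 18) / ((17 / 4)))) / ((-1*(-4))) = -3519 / 56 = -62.84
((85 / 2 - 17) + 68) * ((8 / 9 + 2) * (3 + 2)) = 12155 / 9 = 1350.56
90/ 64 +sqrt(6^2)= 237/ 32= 7.41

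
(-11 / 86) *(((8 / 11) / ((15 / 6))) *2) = -16 / 215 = -0.07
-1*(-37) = 37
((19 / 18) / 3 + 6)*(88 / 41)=15092 / 1107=13.63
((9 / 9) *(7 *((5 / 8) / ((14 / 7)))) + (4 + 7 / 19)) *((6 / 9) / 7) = 1993 / 3192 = 0.62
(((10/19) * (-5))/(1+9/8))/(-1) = 400/323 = 1.24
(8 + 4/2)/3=10/3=3.33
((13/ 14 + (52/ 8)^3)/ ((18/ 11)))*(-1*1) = -169741/ 1008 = -168.39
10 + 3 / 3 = 11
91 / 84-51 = -599 / 12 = -49.92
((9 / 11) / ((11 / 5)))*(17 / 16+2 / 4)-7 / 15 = 0.11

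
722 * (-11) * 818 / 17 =-6496556 / 17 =-382150.35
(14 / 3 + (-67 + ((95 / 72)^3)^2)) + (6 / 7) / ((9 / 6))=-55084472814521 / 975198486528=-56.49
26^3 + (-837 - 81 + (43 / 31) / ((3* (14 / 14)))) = 1549237 / 93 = 16658.46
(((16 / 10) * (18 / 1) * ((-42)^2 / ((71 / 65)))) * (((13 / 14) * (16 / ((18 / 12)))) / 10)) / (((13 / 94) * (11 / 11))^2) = 855042048 / 355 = 2408569.15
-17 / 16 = -1.06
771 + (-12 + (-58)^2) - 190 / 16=32889 / 8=4111.12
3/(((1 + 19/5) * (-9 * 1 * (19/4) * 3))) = -5/1026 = -0.00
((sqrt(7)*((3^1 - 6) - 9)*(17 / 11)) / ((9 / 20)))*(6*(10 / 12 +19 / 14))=-125120*sqrt(7) / 231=-1433.06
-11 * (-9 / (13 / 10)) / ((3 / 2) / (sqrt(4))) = 1320 / 13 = 101.54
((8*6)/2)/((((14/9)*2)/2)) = 108/7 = 15.43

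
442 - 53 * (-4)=654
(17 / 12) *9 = 12.75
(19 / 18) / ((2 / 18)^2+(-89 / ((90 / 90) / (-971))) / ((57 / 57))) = 171 / 13999880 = 0.00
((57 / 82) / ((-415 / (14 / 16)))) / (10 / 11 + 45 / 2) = -4389 / 70101800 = -0.00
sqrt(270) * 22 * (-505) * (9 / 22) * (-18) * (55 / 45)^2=366630 * sqrt(30)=2008115.21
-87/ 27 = -29/ 9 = -3.22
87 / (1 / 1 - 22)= -29 / 7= -4.14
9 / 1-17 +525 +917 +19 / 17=24397 / 17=1435.12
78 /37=2.11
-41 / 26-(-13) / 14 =-59 / 91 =-0.65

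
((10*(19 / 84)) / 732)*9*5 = 475 / 3416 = 0.14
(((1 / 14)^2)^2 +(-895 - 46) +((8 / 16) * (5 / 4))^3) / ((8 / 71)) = -82110252885 / 9834496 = -8349.21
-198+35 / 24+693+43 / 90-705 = -74903 / 360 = -208.06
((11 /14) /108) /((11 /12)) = 1 /126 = 0.01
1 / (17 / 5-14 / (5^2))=0.35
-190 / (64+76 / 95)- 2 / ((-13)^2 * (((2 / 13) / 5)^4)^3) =-2726205527287354002025 / 165888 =-16434012871861460.76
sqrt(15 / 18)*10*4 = 20*sqrt(30) / 3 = 36.51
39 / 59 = 0.66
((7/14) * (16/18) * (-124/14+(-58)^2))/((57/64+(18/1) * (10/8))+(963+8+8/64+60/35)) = 6012416/4016799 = 1.50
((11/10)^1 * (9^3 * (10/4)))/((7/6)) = 24057/14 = 1718.36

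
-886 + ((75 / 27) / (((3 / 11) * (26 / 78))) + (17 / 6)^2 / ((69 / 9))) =-707441 / 828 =-854.40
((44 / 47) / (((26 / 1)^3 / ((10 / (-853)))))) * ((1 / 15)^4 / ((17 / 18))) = -22 / 1684528603875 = -0.00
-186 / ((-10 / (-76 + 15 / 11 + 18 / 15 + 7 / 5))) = -368466 / 275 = -1339.88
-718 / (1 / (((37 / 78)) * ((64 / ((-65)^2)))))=-850112 / 164775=-5.16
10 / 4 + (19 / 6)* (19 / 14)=571 / 84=6.80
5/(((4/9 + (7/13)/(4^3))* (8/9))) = 12.42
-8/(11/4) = -32/11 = -2.91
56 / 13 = 4.31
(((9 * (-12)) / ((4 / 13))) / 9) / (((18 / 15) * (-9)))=3.61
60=60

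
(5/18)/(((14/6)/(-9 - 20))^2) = 42.91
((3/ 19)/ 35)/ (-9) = -1/ 1995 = -0.00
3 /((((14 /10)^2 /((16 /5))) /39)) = 9360 /49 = 191.02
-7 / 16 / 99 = -7 / 1584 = -0.00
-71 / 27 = -2.63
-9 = -9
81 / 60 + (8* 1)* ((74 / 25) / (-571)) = 74717 / 57100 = 1.31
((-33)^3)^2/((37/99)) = 127855328931/37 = 3455549430.57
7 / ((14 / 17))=17 / 2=8.50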